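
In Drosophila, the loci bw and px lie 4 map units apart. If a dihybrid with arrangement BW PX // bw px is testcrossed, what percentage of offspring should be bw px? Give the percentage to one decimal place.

A map distance of 4 map units corresponds to a recombination frequency of 0.040.
The F1 is BW PX / bw px, so bw px is a parental gamete class with expected frequency (1 − r)/2 = 0.960/2 = 0.4800.
That is 0.4800 = 48.0% of the progeny.

48.0%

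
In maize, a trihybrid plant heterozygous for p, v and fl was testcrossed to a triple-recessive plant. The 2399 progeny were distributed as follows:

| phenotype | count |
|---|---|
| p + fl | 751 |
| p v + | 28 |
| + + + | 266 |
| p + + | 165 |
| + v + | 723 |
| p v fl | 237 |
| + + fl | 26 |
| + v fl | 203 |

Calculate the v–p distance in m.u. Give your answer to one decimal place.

The two most frequent reciprocal classes, + v + and p + fl, are the parental types, so the F1 was + v + / p + fl.
The two rarest classes, p v + and + + fl, are the double crossovers. Comparing them with the parentals, only the p allele has switched, so p is the middle locus and the order is v – p – fl.
Crossovers in the v–p interval produce the single-crossover classes + + + and p v fl (266 + 237 = 503) plus the double crossovers (54).
RF(v–p) = (503 + 54) / 2399 = 557/2399 = 0.2322 → 23.2 m.u.

23.2 m.u.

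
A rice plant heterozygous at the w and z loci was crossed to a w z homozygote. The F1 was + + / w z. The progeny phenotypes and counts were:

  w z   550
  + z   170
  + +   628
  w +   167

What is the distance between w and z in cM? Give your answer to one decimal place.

The recombinant classes are + z and w +: 170 + 167 = 337.
Recombination frequency = 337/1515 = 0.2224 ≈ 22.2%, i.e. 22.2 cM.

22.2 cM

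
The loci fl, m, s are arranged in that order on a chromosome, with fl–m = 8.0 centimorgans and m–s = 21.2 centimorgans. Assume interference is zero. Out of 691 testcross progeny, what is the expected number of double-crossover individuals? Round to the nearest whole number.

12

Map distances give recombination frequencies of 0.080 and 0.212 for the two intervals.
With no interference, expected double-crossover frequency = 0.080 × 0.212 = 0.01696.
Expected number = 0.01696 × 691 = 11.72 ≈ 12.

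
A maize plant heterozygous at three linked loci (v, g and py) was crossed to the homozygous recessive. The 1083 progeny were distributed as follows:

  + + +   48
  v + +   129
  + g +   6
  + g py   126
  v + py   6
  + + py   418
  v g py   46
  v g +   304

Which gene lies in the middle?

The two most frequent reciprocal classes, v g + and + + py, are the parental types, so the F1 was v g + / + + py.
The two rarest classes, + g + and v + py, are the double crossovers. Comparing them with the parentals, only the v allele has switched, so v is the middle locus and the order is py – v – g.

v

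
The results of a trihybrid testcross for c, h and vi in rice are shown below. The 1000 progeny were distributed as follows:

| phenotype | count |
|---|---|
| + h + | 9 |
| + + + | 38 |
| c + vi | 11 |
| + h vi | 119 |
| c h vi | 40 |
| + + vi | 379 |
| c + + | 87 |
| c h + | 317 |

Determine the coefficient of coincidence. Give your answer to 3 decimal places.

0.903

The two most frequent reciprocal classes, + + vi and c h +, are the parental types, so the F1 was + + vi / c h +.
The two rarest classes, c + vi and + h +, are the double crossovers. Comparing them with the parentals, only the c allele has switched, so c is the middle locus and the order is vi – c – h.
vi–c: (78 + 20)/1000 = 0.0980; c–h: (206 + 20)/1000 = 0.2260.
Expected DCO frequency = 0.0980 × 0.2260 ≈ 0.02215; observed = 20/1000 ≈ 0.02000.
Coefficient of coincidence = 0.02000/0.02215 ≈ 0.903.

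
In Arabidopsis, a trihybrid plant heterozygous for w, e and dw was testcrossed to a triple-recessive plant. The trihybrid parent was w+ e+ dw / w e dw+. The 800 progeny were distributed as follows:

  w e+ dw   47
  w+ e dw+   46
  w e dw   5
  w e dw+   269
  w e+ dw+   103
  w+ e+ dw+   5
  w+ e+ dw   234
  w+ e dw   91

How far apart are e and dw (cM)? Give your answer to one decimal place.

25.5 cM

The two rarest classes, w+ e+ dw+ and w e dw, are the double crossovers. Comparing them with the parentals, only the dw allele has switched, so dw is the middle locus and the order is w – dw – e.
Crossovers in the dw–e interval produce the single-crossover classes w+ e dw and w e+ dw+ (91 + 103 = 194) plus the double crossovers (10).
RF(dw–e) = (194 + 10) / 800 = 204/800 = 0.2550 → 25.5 cM.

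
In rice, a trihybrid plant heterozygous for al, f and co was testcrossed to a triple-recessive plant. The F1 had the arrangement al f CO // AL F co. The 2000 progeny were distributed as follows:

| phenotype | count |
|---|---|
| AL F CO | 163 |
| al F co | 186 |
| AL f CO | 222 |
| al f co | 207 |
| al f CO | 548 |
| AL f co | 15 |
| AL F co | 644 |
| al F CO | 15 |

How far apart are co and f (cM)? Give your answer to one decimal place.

20.0 cM

The two rarest classes, al F CO and AL f co, are the double crossovers. Comparing them with the parentals, only the f allele has switched, so f is the middle locus and the order is co – f – al.
Crossovers in the co–f interval produce the single-crossover classes al f co and AL F CO (207 + 163 = 370) plus the double crossovers (30).
RF(co–f) = (370 + 30) / 2000 = 400/2000 = 0.2000 → 20.0 cM.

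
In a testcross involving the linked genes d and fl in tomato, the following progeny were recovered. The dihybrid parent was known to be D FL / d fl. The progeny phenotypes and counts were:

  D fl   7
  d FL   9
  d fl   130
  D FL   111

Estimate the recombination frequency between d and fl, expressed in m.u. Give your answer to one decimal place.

6.2 m.u.

The recombinant classes are D fl and d FL: 7 + 9 = 16.
Recombination frequency = 16/257 = 0.0623 ≈ 6.2%, i.e. 6.2 m.u.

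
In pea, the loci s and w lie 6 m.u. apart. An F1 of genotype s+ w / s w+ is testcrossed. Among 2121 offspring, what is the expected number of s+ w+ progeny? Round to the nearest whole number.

A map distance of 6 m.u. corresponds to a recombination frequency of 0.060.
The F1 is s+ w / s w+, so s+ w+ is a recombinant gamete class with expected frequency r/2 = 0.060/2 = 0.0300.
Expected number = 0.0300 × 2121 = 63.63 ≈ 64.

64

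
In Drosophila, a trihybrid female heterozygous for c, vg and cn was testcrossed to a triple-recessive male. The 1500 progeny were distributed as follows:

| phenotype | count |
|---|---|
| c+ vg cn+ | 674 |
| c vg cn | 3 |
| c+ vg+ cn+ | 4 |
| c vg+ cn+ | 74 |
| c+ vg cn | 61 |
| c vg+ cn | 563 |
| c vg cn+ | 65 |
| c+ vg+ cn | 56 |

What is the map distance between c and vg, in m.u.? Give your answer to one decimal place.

The two most frequent reciprocal classes, c vg+ cn and c+ vg cn+, are the parental types, so the F1 was c vg+ cn / c+ vg cn+.
The two rarest classes, c vg cn and c+ vg+ cn+, are the double crossovers. Comparing them with the parentals, only the vg allele has switched, so vg is the middle locus and the order is c – vg – cn.
Crossovers in the c–vg interval produce the single-crossover classes c+ vg+ cn and c vg cn+ (56 + 65 = 121) plus the double crossovers (7).
RF(c–vg) = (121 + 7) / 1500 = 128/1500 = 0.0853 → 8.5 m.u.

8.5 m.u.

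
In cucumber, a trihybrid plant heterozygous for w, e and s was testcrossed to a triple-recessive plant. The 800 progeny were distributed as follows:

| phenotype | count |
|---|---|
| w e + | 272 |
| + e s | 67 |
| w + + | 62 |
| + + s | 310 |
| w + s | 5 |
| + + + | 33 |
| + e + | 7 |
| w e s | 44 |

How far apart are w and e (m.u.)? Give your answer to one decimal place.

The two most frequent reciprocal classes, + + s and w e +, are the parental types, so the F1 was + + s / w e +.
The two rarest classes, w + s and + e +, are the double crossovers. Comparing them with the parentals, only the w allele has switched, so w is the middle locus and the order is s – w – e.
Crossovers in the w–e interval produce the single-crossover classes + e s and w + + (67 + 62 = 129) plus the double crossovers (12).
RF(w–e) = (129 + 12) / 800 = 141/800 = 0.1762 → 17.6 m.u.

17.6 m.u.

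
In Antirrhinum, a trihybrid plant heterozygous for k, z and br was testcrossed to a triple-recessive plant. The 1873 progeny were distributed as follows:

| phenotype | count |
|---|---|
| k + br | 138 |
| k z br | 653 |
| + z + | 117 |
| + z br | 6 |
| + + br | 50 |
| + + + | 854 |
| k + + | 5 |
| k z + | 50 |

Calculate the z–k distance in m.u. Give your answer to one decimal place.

14.2 m.u.

The two most frequent reciprocal classes, k z br and + + +, are the parental types, so the F1 was k z br / + + +.
The two rarest classes, + z br and k + +, are the double crossovers. Comparing them with the parentals, only the k allele has switched, so k is the middle locus and the order is br – k – z.
Crossovers in the k–z interval produce the single-crossover classes k + br and + z + (138 + 117 = 255) plus the double crossovers (11).
RF(k–z) = (255 + 11) / 1873 = 266/1873 = 0.1420 → 14.2 m.u.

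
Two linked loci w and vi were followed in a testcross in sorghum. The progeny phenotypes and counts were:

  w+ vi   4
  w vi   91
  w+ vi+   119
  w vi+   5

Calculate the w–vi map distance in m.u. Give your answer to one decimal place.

4.1 m.u.

The two most frequent classes, w+ vi+ (119) and w vi (91), are the parental types, so the F1 was w+ vi+ / w vi.
The recombinant classes are w+ vi and w vi+: 4 + 5 = 9.
Recombination frequency = 9/219 = 0.0411 ≈ 4.1%, i.e. 4.1 m.u.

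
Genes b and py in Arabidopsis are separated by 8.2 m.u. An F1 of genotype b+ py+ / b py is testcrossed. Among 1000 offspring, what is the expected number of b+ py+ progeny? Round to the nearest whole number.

A map distance of 8.2 m.u. corresponds to a recombination frequency of 0.082.
The F1 is b+ py+ / b py, so b+ py+ is a parental gamete class with expected frequency (1 − r)/2 = 0.918/2 = 0.4590.
Expected number = 0.4590 × 1000 = 459.00 ≈ 459.

459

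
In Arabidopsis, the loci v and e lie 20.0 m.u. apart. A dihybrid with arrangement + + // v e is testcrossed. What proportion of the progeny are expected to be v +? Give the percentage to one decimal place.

10.0%

A map distance of 20.0 m.u. corresponds to a recombination frequency of 0.200.
The F1 is + + / v e, so v + is a recombinant gamete class with expected frequency r/2 = 0.200/2 = 0.1000.
That is 0.1000 = 10.0% of the progeny.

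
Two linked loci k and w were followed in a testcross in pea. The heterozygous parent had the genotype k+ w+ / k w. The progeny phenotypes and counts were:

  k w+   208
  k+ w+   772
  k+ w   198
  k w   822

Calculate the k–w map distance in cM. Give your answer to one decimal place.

The recombinant classes are k+ w and k w+: 198 + 208 = 406.
Recombination frequency = 406/2000 = 0.2030 ≈ 20.3%, i.e. 20.3 cM.

20.3 cM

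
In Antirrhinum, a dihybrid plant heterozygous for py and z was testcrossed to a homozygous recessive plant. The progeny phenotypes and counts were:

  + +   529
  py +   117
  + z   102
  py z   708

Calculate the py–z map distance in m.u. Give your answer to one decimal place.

The two most frequent classes, + + (529) and py z (708), are the parental types, so the F1 was + + / py z.
The recombinant classes are + z and py +: 102 + 117 = 219.
Recombination frequency = 219/1456 = 0.1504 ≈ 15.0%, i.e. 15.0 m.u.

15.0 m.u.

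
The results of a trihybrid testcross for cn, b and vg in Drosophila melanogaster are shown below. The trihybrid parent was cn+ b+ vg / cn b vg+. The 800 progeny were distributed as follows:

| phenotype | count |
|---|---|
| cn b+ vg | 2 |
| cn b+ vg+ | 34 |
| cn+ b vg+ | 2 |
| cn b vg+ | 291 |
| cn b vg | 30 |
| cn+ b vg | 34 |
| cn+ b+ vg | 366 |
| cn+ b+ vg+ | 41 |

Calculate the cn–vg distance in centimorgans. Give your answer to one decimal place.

The two rarest classes, cn b+ vg and cn+ b vg+, are the double crossovers. Comparing them with the parentals, only the cn allele has switched, so cn is the middle locus and the order is b – cn – vg.
Crossovers in the cn–vg interval produce the single-crossover classes cn+ b+ vg+ and cn b vg (41 + 30 = 71) plus the double crossovers (4).
RF(cn–vg) = (71 + 4) / 800 = 75/800 = 0.0938 → 9.4 centimorgans.

9.4 centimorgans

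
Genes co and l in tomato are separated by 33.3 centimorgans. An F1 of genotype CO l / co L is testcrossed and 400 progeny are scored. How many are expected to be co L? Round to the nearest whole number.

A map distance of 33.3 centimorgans corresponds to a recombination frequency of 0.333.
The F1 is CO l / co L, so co L is a parental gamete class with expected frequency (1 − r)/2 = 0.667/2 = 0.3335.
Expected number = 0.3335 × 400 = 133.40 ≈ 133.

133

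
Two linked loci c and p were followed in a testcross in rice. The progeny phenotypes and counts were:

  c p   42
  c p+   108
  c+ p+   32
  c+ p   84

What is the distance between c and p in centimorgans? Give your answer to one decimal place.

The two most frequent classes, c+ p (84) and c p+ (108), are the parental types, so the F1 was c+ p / c p+.
The recombinant classes are c+ p+ and c p: 32 + 42 = 74.
Recombination frequency = 74/266 = 0.2782 ≈ 27.8%, i.e. 27.8 centimorgans.

27.8 centimorgans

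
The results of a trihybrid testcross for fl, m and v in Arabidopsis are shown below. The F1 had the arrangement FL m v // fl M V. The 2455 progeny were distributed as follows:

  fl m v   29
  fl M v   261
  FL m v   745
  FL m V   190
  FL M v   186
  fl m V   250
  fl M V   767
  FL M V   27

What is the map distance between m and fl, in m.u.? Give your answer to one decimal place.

The two rarest classes, fl m v and FL M V, are the double crossovers. Comparing them with the parentals, only the fl allele has switched, so fl is the middle locus and the order is m – fl – v.
Crossovers in the m–fl interval produce the single-crossover classes FL M v and fl m V (186 + 250 = 436) plus the double crossovers (56).
RF(m–fl) = (436 + 56) / 2455 = 492/2455 = 0.2004 → 20.0 m.u.

20.0 m.u.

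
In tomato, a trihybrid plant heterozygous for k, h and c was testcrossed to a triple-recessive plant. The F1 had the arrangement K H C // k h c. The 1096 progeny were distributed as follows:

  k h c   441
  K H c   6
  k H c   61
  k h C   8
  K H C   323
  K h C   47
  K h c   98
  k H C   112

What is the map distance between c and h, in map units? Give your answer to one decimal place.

11.1 map units

The two rarest classes, K H c and k h C, are the double crossovers. Comparing them with the parentals, only the c allele has switched, so c is the middle locus and the order is k – c – h.
Crossovers in the c–h interval produce the single-crossover classes K h C and k H c (47 + 61 = 108) plus the double crossovers (14).
RF(c–h) = (108 + 14) / 1096 = 122/1096 = 0.1113 → 11.1 map units.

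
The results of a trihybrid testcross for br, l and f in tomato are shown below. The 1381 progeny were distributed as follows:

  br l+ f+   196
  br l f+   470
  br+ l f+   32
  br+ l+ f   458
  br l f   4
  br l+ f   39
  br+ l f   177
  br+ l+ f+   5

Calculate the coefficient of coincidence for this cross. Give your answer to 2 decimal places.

0.41

The two most frequent reciprocal classes, br l f+ and br+ l+ f, are the parental types, so the F1 was br l f+ / br+ l+ f.
The two rarest classes, br l f and br+ l+ f+, are the double crossovers. Comparing them with the parentals, only the f allele has switched, so f is the middle locus and the order is br – f – l.
br–f: (71 + 9)/1381 = 0.0579; f–l: (373 + 9)/1381 = 0.2766.
Expected DCO frequency = 0.0579 × 0.2766 ≈ 0.01602; observed = 9/1381 ≈ 0.00652.
Coefficient of coincidence = 0.00652/0.01602 ≈ 0.41.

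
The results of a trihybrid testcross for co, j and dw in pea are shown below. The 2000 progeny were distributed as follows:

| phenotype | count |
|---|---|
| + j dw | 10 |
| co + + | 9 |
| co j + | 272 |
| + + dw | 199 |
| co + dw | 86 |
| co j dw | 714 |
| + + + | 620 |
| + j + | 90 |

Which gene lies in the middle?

The two most frequent reciprocal classes, co j dw and + + +, are the parental types, so the F1 was co j dw / + + +.
The two rarest classes, + j dw and co + +, are the double crossovers. Comparing them with the parentals, only the co allele has switched, so co is the middle locus and the order is dw – co – j.

co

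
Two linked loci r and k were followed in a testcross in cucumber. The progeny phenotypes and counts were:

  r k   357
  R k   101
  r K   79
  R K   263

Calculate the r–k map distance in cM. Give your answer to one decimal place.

The two most frequent classes, R K (263) and r k (357), are the parental types, so the F1 was R K / r k.
The recombinant classes are R k and r K: 101 + 79 = 180.
Recombination frequency = 180/800 = 0.2250 ≈ 22.5%, i.e. 22.5 cM.

22.5 cM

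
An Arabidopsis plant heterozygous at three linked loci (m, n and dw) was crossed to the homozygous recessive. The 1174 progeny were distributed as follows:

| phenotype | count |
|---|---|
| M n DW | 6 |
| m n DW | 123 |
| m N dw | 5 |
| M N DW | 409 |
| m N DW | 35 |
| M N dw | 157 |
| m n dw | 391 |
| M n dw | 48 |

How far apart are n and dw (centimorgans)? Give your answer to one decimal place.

24.8 centimorgans

The two most frequent reciprocal classes, M N DW and m n dw, are the parental types, so the F1 was M N DW / m n dw.
The two rarest classes, M n DW and m N dw, are the double crossovers. Comparing them with the parentals, only the n allele has switched, so n is the middle locus and the order is dw – n – m.
Crossovers in the dw–n interval produce the single-crossover classes M N dw and m n DW (157 + 123 = 280) plus the double crossovers (11).
RF(dw–n) = (280 + 11) / 1174 = 291/1174 = 0.2479 → 24.8 centimorgans.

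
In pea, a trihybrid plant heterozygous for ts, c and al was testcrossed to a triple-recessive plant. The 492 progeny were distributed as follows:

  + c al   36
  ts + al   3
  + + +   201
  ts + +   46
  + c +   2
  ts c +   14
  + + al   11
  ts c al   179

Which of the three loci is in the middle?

The two most frequent reciprocal classes, ts c al and + + +, are the parental types, so the F1 was ts c al / + + +.
The two rarest classes, ts + al and + c +, are the double crossovers. Comparing them with the parentals, only the c allele has switched, so c is the middle locus and the order is ts – c – al.

c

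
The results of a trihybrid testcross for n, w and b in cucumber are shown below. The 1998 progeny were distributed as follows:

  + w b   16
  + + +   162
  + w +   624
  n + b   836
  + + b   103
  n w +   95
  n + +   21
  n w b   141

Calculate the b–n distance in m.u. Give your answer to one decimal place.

The two most frequent reciprocal classes, n + b and + w +, are the parental types, so the F1 was n + b / + w +.
The two rarest classes, n + + and + w b, are the double crossovers. Comparing them with the parentals, only the b allele has switched, so b is the middle locus and the order is w – b – n.
Crossovers in the b–n interval produce the single-crossover classes + + b and n w + (103 + 95 = 198) plus the double crossovers (37).
RF(b–n) = (198 + 37) / 1998 = 235/1998 = 0.1176 → 11.8 m.u.

11.8 m.u.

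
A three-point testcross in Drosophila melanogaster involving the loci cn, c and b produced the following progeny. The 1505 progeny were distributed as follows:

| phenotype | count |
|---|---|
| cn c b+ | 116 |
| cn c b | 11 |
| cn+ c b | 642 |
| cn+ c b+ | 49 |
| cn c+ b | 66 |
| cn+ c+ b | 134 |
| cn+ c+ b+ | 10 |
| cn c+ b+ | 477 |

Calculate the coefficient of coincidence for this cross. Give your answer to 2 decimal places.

The two most frequent reciprocal classes, cn c+ b+ and cn+ c b, are the parental types, so the F1 was cn c+ b+ / cn+ c b.
The two rarest classes, cn+ c+ b+ and cn c b, are the double crossovers. Comparing them with the parentals, only the cn allele has switched, so cn is the middle locus and the order is b – cn – c.
b–cn: (115 + 21)/1505 = 0.0904; cn–c: (250 + 21)/1505 = 0.1801.
Expected DCO frequency = 0.0904 × 0.1801 ≈ 0.01628; observed = 21/1505 ≈ 0.01395.
Coefficient of coincidence = 0.01395/0.01628 ≈ 0.86.

0.86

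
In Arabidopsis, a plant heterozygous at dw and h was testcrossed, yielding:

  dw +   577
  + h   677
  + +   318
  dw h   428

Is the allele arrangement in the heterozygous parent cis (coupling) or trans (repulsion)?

trans

The two most frequent classes are + h (677) and dw + (577); these are the parental (non-recombinant) types.
So the F1 carried + h on one chromosome and dw + on the other — the recessive alleles are on opposite chromosomes (trans / repulsion).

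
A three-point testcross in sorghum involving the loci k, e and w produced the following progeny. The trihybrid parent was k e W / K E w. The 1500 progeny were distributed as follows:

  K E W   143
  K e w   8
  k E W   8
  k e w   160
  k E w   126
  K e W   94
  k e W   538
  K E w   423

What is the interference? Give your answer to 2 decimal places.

The two rarest classes, k E W and K e w, are the double crossovers. Comparing them with the parentals, only the e allele has switched, so e is the middle locus and the order is k – e – w.
k–e: (220 + 16)/1500 = 0.1573; e–w: (303 + 16)/1500 = 0.2127.
Expected DCO frequency = 0.1573 × 0.2127 ≈ 0.03346; observed = 16/1500 ≈ 0.01067.
Coefficient of coincidence = 0.01067/0.03346 ≈ 0.32; interference = 1 − 0.32 = 0.68.

0.68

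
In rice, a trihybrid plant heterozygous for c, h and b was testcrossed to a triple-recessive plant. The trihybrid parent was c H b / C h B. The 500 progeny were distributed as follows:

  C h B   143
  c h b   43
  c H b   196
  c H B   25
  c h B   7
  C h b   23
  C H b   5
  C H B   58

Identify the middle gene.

The two rarest classes, C H b and c h B, are the double crossovers. Comparing them with the parentals, only the c allele has switched, so c is the middle locus and the order is b – c – h.

c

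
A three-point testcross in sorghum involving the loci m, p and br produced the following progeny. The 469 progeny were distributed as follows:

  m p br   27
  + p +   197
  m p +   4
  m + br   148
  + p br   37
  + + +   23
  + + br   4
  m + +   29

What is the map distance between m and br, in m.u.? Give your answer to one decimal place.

15.8 m.u.

The two most frequent reciprocal classes, + p + and m + br, are the parental types, so the F1 was + p + / m + br.
The two rarest classes, m p + and + + br, are the double crossovers. Comparing them with the parentals, only the m allele has switched, so m is the middle locus and the order is br – m – p.
Crossovers in the br–m interval produce the single-crossover classes + p br and m + + (37 + 29 = 66) plus the double crossovers (8).
RF(br–m) = (66 + 8) / 469 = 74/469 = 0.1578 → 15.8 m.u.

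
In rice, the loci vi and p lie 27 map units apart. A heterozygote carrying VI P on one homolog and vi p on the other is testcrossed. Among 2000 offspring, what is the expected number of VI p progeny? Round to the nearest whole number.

270

A map distance of 27 map units corresponds to a recombination frequency of 0.270.
The F1 is VI P / vi p, so VI p is a recombinant gamete class with expected frequency r/2 = 0.270/2 = 0.1350.
Expected number = 0.1350 × 2000 = 270.00 ≈ 270.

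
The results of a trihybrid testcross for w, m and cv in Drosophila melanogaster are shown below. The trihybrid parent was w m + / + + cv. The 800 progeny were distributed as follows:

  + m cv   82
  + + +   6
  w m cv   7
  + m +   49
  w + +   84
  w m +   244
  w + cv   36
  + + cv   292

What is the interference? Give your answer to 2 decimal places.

The two rarest classes, w m cv and + + +, are the double crossovers. Comparing them with the parentals, only the cv allele has switched, so cv is the middle locus and the order is w – cv – m.
w–cv: (85 + 13)/800 = 0.1225; cv–m: (166 + 13)/800 = 0.2238.
Expected DCO frequency = 0.1225 × 0.2238 ≈ 0.02742; observed = 13/800 ≈ 0.01625.
Coefficient of coincidence = 0.01625/0.02742 ≈ 0.59; interference = 1 − 0.59 = 0.41.

0.41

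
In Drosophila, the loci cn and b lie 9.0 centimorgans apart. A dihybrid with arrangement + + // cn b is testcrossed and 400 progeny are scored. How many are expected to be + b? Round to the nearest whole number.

A map distance of 9.0 centimorgans corresponds to a recombination frequency of 0.090.
The F1 is + + / cn b, so + b is a recombinant gamete class with expected frequency r/2 = 0.090/2 = 0.0450.
Expected number = 0.0450 × 400 = 18.00 ≈ 18.

18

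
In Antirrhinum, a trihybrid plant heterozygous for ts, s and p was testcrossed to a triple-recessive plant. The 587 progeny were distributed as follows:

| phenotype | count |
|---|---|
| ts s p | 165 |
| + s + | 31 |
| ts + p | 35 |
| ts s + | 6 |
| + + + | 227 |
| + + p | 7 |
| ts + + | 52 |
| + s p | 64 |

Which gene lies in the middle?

The two most frequent reciprocal classes, ts s p and + + +, are the parental types, so the F1 was ts s p / + + +.
The two rarest classes, ts s + and + + p, are the double crossovers. Comparing them with the parentals, only the p allele has switched, so p is the middle locus and the order is ts – p – s.

p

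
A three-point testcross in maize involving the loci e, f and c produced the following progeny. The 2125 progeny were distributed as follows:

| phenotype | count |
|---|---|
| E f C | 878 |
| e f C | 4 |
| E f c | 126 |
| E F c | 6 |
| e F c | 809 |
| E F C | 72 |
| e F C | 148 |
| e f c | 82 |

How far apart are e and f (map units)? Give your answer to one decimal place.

7.7 map units

The two most frequent reciprocal classes, e F c and E f C, are the parental types, so the F1 was e F c / E f C.
The two rarest classes, E F c and e f C, are the double crossovers. Comparing them with the parentals, only the e allele has switched, so e is the middle locus and the order is f – e – c.
Crossovers in the f–e interval produce the single-crossover classes e f c and E F C (82 + 72 = 154) plus the double crossovers (10).
RF(f–e) = (154 + 10) / 2125 = 164/2125 = 0.0772 → 7.7 map units.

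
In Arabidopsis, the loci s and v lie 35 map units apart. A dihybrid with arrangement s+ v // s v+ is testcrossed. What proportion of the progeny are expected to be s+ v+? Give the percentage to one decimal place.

17.5%

A map distance of 35 map units corresponds to a recombination frequency of 0.350.
The F1 is s+ v / s v+, so s+ v+ is a recombinant gamete class with expected frequency r/2 = 0.350/2 = 0.1750.
That is 0.1750 = 17.5% of the progeny.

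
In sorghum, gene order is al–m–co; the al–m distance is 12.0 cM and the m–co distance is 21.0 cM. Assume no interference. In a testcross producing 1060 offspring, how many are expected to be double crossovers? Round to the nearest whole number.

Map distances give recombination frequencies of 0.120 and 0.210 for the two intervals.
With no interference, expected double-crossover frequency = 0.120 × 0.210 = 0.02520.
Expected number = 0.02520 × 1060 = 26.71 ≈ 27.

27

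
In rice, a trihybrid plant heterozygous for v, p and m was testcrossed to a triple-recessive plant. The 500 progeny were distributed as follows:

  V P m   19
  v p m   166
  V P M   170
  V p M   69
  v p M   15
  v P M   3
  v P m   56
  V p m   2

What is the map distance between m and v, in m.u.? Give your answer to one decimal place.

7.8 m.u.

The two most frequent reciprocal classes, v p m and V P M, are the parental types, so the F1 was v p m / V P M.
The two rarest classes, V p m and v P M, are the double crossovers. Comparing them with the parentals, only the v allele has switched, so v is the middle locus and the order is p – v – m.
Crossovers in the v–m interval produce the single-crossover classes v p M and V P m (15 + 19 = 34) plus the double crossovers (5).
RF(v–m) = (34 + 5) / 500 = 39/500 = 0.0780 → 7.8 m.u.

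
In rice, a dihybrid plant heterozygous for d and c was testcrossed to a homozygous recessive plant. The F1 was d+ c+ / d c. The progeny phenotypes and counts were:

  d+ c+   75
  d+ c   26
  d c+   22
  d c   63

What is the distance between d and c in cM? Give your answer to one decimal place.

The recombinant classes are d+ c and d c+: 26 + 22 = 48.
Recombination frequency = 48/186 = 0.2581 ≈ 25.8%, i.e. 25.8 cM.

25.8 cM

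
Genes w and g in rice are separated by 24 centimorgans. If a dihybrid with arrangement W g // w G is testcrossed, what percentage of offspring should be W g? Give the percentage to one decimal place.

A map distance of 24 centimorgans corresponds to a recombination frequency of 0.240.
The F1 is W g / w G, so W g is a parental gamete class with expected frequency (1 − r)/2 = 0.760/2 = 0.3800.
That is 0.3800 = 38.0% of the progeny.

38.0%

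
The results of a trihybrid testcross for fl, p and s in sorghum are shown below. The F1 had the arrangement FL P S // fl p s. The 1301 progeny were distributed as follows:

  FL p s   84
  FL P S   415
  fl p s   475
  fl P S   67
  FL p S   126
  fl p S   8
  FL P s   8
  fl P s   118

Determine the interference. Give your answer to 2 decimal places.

0.52

The two rarest classes, FL P s and fl p S, are the double crossovers. Comparing them with the parentals, only the s allele has switched, so s is the middle locus and the order is p – s – fl.
p–s: (244 + 16)/1301 = 0.1998; s–fl: (151 + 16)/1301 = 0.1284.
Expected DCO frequency = 0.1998 × 0.1284 ≈ 0.02565; observed = 16/1301 ≈ 0.01230.
Coefficient of coincidence = 0.01230/0.02565 ≈ 0.48; interference = 1 − 0.48 = 0.52.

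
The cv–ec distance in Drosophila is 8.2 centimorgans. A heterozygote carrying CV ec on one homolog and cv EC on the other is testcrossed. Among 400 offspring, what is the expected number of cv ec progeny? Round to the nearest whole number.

A map distance of 8.2 centimorgans corresponds to a recombination frequency of 0.082.
The F1 is CV ec / cv EC, so cv ec is a recombinant gamete class with expected frequency r/2 = 0.082/2 = 0.0410.
Expected number = 0.0410 × 400 = 16.40 ≈ 16.

16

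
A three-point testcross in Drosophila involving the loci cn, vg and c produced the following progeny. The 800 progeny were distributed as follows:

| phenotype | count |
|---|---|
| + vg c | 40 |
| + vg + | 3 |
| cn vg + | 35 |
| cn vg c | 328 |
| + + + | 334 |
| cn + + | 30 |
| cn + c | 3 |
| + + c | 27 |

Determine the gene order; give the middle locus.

The two most frequent reciprocal classes, cn vg c and + + +, are the parental types, so the F1 was cn vg c / + + +.
The two rarest classes, cn + c and + vg +, are the double crossovers. Comparing them with the parentals, only the vg allele has switched, so vg is the middle locus and the order is c – vg – cn.

vg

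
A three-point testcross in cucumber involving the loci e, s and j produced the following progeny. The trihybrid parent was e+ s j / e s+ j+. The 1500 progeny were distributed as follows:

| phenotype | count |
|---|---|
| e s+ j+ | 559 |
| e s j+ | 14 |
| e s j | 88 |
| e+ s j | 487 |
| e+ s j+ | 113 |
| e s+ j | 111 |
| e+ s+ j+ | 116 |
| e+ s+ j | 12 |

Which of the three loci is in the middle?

s

The two rarest classes, e+ s+ j and e s j+, are the double crossovers. Comparing them with the parentals, only the s allele has switched, so s is the middle locus and the order is j – s – e.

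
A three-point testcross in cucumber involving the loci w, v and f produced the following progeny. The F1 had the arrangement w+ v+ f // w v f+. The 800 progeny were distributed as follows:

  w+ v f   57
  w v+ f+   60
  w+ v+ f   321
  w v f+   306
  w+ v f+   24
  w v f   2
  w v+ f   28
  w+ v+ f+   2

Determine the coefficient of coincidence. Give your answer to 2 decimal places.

The two rarest classes, w+ v+ f+ and w v f, are the double crossovers. Comparing them with the parentals, only the f allele has switched, so f is the middle locus and the order is w – f – v.
w–f: (52 + 4)/800 = 0.0700; f–v: (117 + 4)/800 = 0.1512.
Expected DCO frequency = 0.0700 × 0.1512 ≈ 0.01058; observed = 4/800 ≈ 0.00500.
Coefficient of coincidence = 0.00500/0.01058 ≈ 0.47.

0.47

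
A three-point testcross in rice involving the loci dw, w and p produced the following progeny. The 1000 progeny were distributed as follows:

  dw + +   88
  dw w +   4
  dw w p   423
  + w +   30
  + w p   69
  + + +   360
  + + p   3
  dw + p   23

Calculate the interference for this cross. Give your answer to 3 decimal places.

0.289

The two most frequent reciprocal classes, dw w p and + + +, are the parental types, so the F1 was dw w p / + + +.
The two rarest classes, dw w + and + + p, are the double crossovers. Comparing them with the parentals, only the p allele has switched, so p is the middle locus and the order is dw – p – w.
dw–p: (157 + 7)/1000 = 0.1640; p–w: (53 + 7)/1000 = 0.0600.
Expected DCO frequency = 0.1640 × 0.0600 ≈ 0.00984; observed = 7/1000 ≈ 0.00700.
Coefficient of coincidence = 0.00700/0.00984 ≈ 0.711; interference = 1 − 0.711 = 0.289.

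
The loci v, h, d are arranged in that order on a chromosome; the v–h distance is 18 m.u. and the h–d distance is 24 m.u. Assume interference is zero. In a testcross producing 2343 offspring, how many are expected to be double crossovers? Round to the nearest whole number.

101

Map distances give recombination frequencies of 0.180 and 0.240 for the two intervals.
With no interference, expected double-crossover frequency = 0.180 × 0.240 = 0.04320.
Expected number = 0.04320 × 2343 = 101.22 ≈ 101.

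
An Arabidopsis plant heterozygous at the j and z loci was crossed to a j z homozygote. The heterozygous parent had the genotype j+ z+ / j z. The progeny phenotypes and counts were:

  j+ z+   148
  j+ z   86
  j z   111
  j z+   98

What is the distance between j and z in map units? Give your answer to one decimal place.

The recombinant classes are j+ z and j z+: 86 + 98 = 184.
Recombination frequency = 184/443 = 0.4153 ≈ 41.5%, i.e. 41.5 map units.

41.5 map units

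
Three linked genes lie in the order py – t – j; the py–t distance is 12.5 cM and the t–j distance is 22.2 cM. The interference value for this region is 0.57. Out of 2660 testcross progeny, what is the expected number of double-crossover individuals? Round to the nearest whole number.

Map distances give recombination frequencies of 0.125 and 0.222 for the two intervals.
With interference 0.57 (so coincidence = 0.43), expected double-crossover frequency = 0.125 × 0.222 × 0.43 = 0.01193.
Expected number = 0.01193 × 2660 = 31.74 ≈ 32.

32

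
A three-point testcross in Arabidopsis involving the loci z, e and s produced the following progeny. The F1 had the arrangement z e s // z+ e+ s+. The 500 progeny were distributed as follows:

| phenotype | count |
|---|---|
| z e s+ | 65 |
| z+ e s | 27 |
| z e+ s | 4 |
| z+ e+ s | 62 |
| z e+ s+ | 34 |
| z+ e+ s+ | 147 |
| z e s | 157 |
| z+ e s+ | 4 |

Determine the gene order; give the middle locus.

e

The two rarest classes, z e+ s and z+ e s+, are the double crossovers. Comparing them with the parentals, only the e allele has switched, so e is the middle locus and the order is z – e – s.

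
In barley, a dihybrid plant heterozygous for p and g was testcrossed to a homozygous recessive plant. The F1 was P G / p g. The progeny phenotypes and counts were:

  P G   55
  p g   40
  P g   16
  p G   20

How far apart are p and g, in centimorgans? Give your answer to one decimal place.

The recombinant classes are P g and p G: 16 + 20 = 36.
Recombination frequency = 36/131 = 0.2748 ≈ 27.5%, i.e. 27.5 centimorgans.

27.5 centimorgans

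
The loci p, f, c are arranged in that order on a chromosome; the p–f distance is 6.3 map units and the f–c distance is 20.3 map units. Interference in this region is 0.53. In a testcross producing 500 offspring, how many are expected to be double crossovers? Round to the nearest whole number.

Map distances give recombination frequencies of 0.063 and 0.203 for the two intervals.
With interference 0.53 (so coincidence = 0.47), expected double-crossover frequency = 0.063 × 0.203 × 0.47 = 0.00601.
Expected number = 0.00601 × 500 = 3.01 ≈ 3.

3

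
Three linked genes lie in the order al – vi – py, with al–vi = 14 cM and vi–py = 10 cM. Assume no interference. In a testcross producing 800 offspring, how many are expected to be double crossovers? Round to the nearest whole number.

11

Map distances give recombination frequencies of 0.140 and 0.100 for the two intervals.
With no interference, expected double-crossover frequency = 0.140 × 0.100 = 0.01400.
Expected number = 0.01400 × 800 = 11.20 ≈ 11.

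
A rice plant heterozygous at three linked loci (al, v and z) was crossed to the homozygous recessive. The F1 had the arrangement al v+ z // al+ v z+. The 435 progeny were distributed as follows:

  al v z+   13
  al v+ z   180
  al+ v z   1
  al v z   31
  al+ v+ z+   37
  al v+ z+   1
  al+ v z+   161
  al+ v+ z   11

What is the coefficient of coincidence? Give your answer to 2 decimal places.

The two rarest classes, al v+ z+ and al+ v z, are the double crossovers. Comparing them with the parentals, only the z allele has switched, so z is the middle locus and the order is al – z – v.
al–z: (24 + 2)/435 = 0.0598; z–v: (68 + 2)/435 = 0.1609.
Expected DCO frequency = 0.0598 × 0.1609 ≈ 0.00962; observed = 2/435 ≈ 0.00460.
Coefficient of coincidence = 0.00460/0.00962 ≈ 0.48.

0.48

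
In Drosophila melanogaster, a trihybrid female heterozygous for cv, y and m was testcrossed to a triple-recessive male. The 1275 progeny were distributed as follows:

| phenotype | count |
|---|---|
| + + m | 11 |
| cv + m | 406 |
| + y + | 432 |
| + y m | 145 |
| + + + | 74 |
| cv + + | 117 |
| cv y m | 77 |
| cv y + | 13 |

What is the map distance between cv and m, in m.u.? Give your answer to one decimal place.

22.4 m.u.

The two most frequent reciprocal classes, cv + m and + y +, are the parental types, so the F1 was cv + m / + y +.
The two rarest classes, + + m and cv y +, are the double crossovers. Comparing them with the parentals, only the cv allele has switched, so cv is the middle locus and the order is y – cv – m.
Crossovers in the cv–m interval produce the single-crossover classes cv + + and + y m (117 + 145 = 262) plus the double crossovers (24).
RF(cv–m) = (262 + 24) / 1275 = 286/1275 = 0.2243 → 22.4 m.u.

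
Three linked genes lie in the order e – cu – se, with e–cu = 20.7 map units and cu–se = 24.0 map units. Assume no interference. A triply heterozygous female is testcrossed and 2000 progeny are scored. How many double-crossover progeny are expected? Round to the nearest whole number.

99

Map distances give recombination frequencies of 0.207 and 0.240 for the two intervals.
With no interference, expected double-crossover frequency = 0.207 × 0.240 = 0.04968.
Expected number = 0.04968 × 2000 = 99.36 ≈ 99.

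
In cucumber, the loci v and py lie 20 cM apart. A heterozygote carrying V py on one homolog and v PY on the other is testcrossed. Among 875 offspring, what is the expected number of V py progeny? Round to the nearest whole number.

A map distance of 20 cM corresponds to a recombination frequency of 0.200.
The F1 is V py / v PY, so V py is a parental gamete class with expected frequency (1 − r)/2 = 0.800/2 = 0.4000.
Expected number = 0.4000 × 875 = 350.00 ≈ 350.

350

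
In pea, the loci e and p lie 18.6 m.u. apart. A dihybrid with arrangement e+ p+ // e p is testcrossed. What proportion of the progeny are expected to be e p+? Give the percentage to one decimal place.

A map distance of 18.6 m.u. corresponds to a recombination frequency of 0.186.
The F1 is e+ p+ / e p, so e p+ is a recombinant gamete class with expected frequency r/2 = 0.186/2 = 0.0930.
That is 0.0930 = 9.3% of the progeny.

9.3%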